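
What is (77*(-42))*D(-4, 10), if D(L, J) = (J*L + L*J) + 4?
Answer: 245784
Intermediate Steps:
D(L, J) = 4 + 2*J*L (D(L, J) = (J*L + J*L) + 4 = 2*J*L + 4 = 4 + 2*J*L)
(77*(-42))*D(-4, 10) = (77*(-42))*(4 + 2*10*(-4)) = -3234*(4 - 80) = -3234*(-76) = 245784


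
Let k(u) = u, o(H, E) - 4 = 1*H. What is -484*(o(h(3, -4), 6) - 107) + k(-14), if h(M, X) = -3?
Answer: 51290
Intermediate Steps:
o(H, E) = 4 + H (o(H, E) = 4 + 1*H = 4 + H)
-484*(o(h(3, -4), 6) - 107) + k(-14) = -484*((4 - 3) - 107) - 14 = -484*(1 - 107) - 14 = -484*(-106) - 14 = 51304 - 14 = 51290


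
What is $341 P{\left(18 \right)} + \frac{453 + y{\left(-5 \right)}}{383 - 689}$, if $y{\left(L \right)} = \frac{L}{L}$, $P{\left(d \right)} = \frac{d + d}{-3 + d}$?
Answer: $\frac{624941}{765} \approx 816.92$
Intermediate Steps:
$P{\left(d \right)} = \frac{2 d}{-3 + d}$
$y{\left(L \right)} = 1$
$341 P{\left(18 \right)} + \frac{453 + y{\left(-5 \right)}}{383 - 689} = 341 \cdot 2 \cdot 18 \frac{1}{-3 + 18} + \frac{453 + 1}{383 - 689} = 341 \cdot 2 \cdot 18 \cdot \frac{1}{15} + \frac{454}{-306} = 341 \cdot 2 \cdot 18 \cdot \frac{1}{15} + 454 \left(- \frac{1}{306}\right) = 341 \cdot \frac{12}{5} - \frac{227}{153} = \frac{4092}{5} - \frac{227}{153} = \frac{624941}{765}$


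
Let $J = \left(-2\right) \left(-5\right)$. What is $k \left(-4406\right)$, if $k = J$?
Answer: $-44060$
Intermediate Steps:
$J = 10$
$k = 10$
$k \left(-4406\right) = 10 \left(-4406\right) = -44060$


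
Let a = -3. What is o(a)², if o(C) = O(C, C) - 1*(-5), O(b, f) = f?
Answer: 4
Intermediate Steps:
o(C) = 5 + C (o(C) = C - 1*(-5) = C + 5 = 5 + C)
o(a)² = (5 - 3)² = 2² = 4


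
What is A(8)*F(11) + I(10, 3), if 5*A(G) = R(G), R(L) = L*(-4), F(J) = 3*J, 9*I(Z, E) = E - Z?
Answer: -9539/45 ≈ -211.98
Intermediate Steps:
I(Z, E) = -Z/9 + E/9 (I(Z, E) = (E - Z)/9 = -Z/9 + E/9)
R(L) = -4*L
A(G) = -4*G/5 (A(G) = (-4*G)/5 = -4*G/5)
A(8)*F(11) + I(10, 3) = (-⅘*8)*(3*11) + (-⅑*10 + (⅑)*3) = -32/5*33 + (-10/9 + ⅓) = -1056/5 - 7/9 = -9539/45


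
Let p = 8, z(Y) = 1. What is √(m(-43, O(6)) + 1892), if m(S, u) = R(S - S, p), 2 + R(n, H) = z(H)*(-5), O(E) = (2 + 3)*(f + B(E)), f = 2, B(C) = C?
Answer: √1885 ≈ 43.417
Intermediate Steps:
O(E) = 10 + 5*E (O(E) = (2 + 3)*(2 + E) = 5*(2 + E) = 10 + 5*E)
R(n, H) = -7 (R(n, H) = -2 + 1*(-5) = -2 - 5 = -7)
m(S, u) = -7
√(m(-43, O(6)) + 1892) = √(-7 + 1892) = √1885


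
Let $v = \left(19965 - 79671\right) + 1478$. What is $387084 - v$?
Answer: $445312$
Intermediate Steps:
$v = -58228$ ($v = \left(19965 - 79671\right) + 1478 = -59706 + 1478 = -58228$)
$387084 - v = 387084 - -58228 = 387084 + 58228 = 445312$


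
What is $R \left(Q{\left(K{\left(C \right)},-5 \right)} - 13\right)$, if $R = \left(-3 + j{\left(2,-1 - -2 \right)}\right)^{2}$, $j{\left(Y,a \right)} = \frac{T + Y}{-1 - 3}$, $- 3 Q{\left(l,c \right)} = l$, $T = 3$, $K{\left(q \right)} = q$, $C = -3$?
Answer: $- \frac{867}{4} \approx -216.75$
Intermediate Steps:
$Q{\left(l,c \right)} = - \frac{l}{3}$
$j{\left(Y,a \right)} = - \frac{3}{4} - \frac{Y}{4}$ ($j{\left(Y,a \right)} = \frac{3 + Y}{-1 - 3} = \frac{3 + Y}{-4} = \left(3 + Y\right) \left(- \frac{1}{4}\right) = - \frac{3}{4} - \frac{Y}{4}$)
$R = \frac{289}{16}$ ($R = \left(-3 - \frac{5}{4}\right)^{2} = \left(- \frac{17}{4}\right)^{2} = \frac{289}{16} \approx 18.063$)
$R \left(Q{\left(K{\left(C \right)},-5 \right)} - 13\right) = \frac{289 \left(\left(- \frac{1}{3}\right) \left(-3\right) - 13\right)}{16} = \frac{289 \left(1 - 13\right)}{16} = \frac{289}{16} \left(-12\right) = - \frac{867}{4}$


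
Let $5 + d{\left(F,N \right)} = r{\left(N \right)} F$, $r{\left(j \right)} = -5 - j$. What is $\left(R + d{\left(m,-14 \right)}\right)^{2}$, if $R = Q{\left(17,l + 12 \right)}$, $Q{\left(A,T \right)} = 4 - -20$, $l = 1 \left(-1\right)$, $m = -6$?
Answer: $1225$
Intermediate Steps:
$l = -1$
$d{\left(F,N \right)} = -5 + F \left(-5 - N\right)$ ($d{\left(F,N \right)} = -5 + \left(-5 - N\right) F = -5 + F \left(-5 - N\right)$)
$Q{\left(A,T \right)} = 24$ ($Q{\left(A,T \right)} = 4 + 20 = 24$)
$R = 24$
$\left(R + d{\left(m,-14 \right)}\right)^{2} = \left(24 - \left(5 - 6 \left(5 - 14\right)\right)\right)^{2} = \left(24 - \left(5 - -54\right)\right)^{2} = \left(24 - 59\right)^{2} = \left(-35\right)^{2} = 1225$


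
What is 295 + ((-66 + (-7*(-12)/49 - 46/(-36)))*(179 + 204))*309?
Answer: -313173221/42 ≈ -7.4565e+6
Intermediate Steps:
295 + ((-66 + (-7*(-12)/49 - 46/(-36)))*(179 + 204))*309 = 295 + ((-66 + (84*(1/49) - 46*(-1/36)))*383)*309 = 295 + ((-66 + (12/7 + 23/18))*383)*309 = 295 + ((-66 + 377/126)*383)*309 = 295 - 7939/126*383*309 = 295 - 3040637/126*309 = 295 - 313185611/42 = -313173221/42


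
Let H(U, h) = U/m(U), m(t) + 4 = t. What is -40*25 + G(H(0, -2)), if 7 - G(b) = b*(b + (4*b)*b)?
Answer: -993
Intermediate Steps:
m(t) = -4 + t
H(U, h) = U/(-4 + U)
G(b) = 7 - b*(b + 4*b**2) (G(b) = 7 - b*(b + (4*b)*b) = 7 - b*(b + 4*b**2))
-40*25 + G(H(0, -2)) = -40*25 + (7 - (0/(-4 + 0))**2 - 4*(0/(-4 + 0))**3) = -1000 + (7 - (0/(-4))**2 - 4*(0/(-4))**3) = -1000 + (7 - (0*(-1/4))**2 - 4*(0*(-1/4))**3) = -1000 + (7 - 1*0**2 - 4*0**3) = -1000 + (7 - 1*0 - 4*0) = -1000 + (7 + 0 + 0) = -1000 + 7 = -993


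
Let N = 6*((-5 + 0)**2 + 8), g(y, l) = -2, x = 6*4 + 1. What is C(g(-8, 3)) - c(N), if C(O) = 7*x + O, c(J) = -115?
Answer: 288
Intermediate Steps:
x = 25 (x = 24 + 1 = 25)
N = 198 (N = 6*((-5)**2 + 8) = 6*(25 + 8) = 6*33 = 198)
C(O) = 175 + O (C(O) = 7*25 + O = 175 + O)
C(g(-8, 3)) - c(N) = (175 - 2) - 1*(-115) = 173 + 115 = 288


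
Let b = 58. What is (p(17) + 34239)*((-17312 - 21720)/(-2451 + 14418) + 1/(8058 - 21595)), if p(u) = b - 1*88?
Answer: -6025210085853/53999093 ≈ -1.1158e+5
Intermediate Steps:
p(u) = -30 (p(u) = 58 - 1*88 = 58 - 88 = -30)
(p(17) + 34239)*((-17312 - 21720)/(-2451 + 14418) + 1/(8058 - 21595)) = (-30 + 34239)*((-17312 - 21720)/(-2451 + 14418) + 1/(8058 - 21595)) = 34209*(-39032/11967 + 1/(-13537)) = 34209*(-39032*1/11967 - 1/13537) = 34209*(-39032/11967 - 1/13537) = 34209*(-528388151/161997279) = -6025210085853/53999093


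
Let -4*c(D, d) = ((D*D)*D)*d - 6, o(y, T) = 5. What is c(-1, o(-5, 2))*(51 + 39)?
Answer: 495/2 ≈ 247.50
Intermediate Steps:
c(D, d) = 3/2 - d*D³/4 (c(D, d) = -(((D*D)*D)*d - 6)/4 = -((D²*D)*d - 6)/4 = -(D³*d - 6)/4 = -(d*D³ - 6)/4 = -(-6 + d*D³)/4 = 3/2 - d*D³/4)
c(-1, o(-5, 2))*(51 + 39) = (3/2 - ¼*5*(-1)³)*(51 + 39) = (3/2 - ¼*5*(-1))*90 = (3/2 + 5/4)*90 = (11/4)*90 = 495/2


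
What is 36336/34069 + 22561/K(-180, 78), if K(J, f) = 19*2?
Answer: 770011477/1294622 ≈ 594.78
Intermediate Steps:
K(J, f) = 38
36336/34069 + 22561/K(-180, 78) = 36336/34069 + 22561/38 = 770011477/1294622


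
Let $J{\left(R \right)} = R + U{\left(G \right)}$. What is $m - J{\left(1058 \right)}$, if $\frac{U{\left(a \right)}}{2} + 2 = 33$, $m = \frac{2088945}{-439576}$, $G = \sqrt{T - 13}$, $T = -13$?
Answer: $- \frac{494414065}{439576} \approx -1124.8$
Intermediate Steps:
$G = i \sqrt{26}$ ($G = \sqrt{-13 - 13} = \sqrt{-26} = i \sqrt{26} \approx 5.099 i$)
$m = - \frac{2088945}{439576}$ ($m = 2088945 \left(- \frac{1}{439576}\right) = - \frac{2088945}{439576} \approx -4.7522$)
$U{\left(a \right)} = 62$ ($U{\left(a \right)} = -4 + 2 \cdot 33 = -4 + 66 = 62$)
$J{\left(R \right)} = 62 + R$ ($J{\left(R \right)} = R + 62 = 62 + R$)
$m - J{\left(1058 \right)} = - \frac{2088945}{439576} - \left(62 + 1058\right) = - \frac{2088945}{439576} - 1120 = - \frac{494414065}{439576}$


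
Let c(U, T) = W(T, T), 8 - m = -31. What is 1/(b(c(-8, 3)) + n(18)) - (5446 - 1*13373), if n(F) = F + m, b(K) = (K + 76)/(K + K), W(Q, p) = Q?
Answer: 3337273/421 ≈ 7927.0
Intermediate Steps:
m = 39 (m = 8 - 1*(-31) = 8 + 31 = 39)
c(U, T) = T
b(K) = (76 + K)/(2*K) (b(K) = (76 + K)/((2*K)) = (76 + K)*(1/(2*K)) = (76 + K)/(2*K))
n(F) = 39 + F (n(F) = F + 39 = 39 + F)
1/(b(c(-8, 3)) + n(18)) - (5446 - 1*13373) = 1/((½)*(76 + 3)/3 + (39 + 18)) - (5446 - 1*13373) = 1/((½)*(⅓)*79 + 57) - (5446 - 13373) = 1/(79/6 + 57) - 1*(-7927) = 1/(421/6) + 7927 = 6/421 + 7927 = 3337273/421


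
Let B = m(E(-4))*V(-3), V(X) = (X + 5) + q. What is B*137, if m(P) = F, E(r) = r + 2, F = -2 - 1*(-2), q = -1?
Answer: 0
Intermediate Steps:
F = 0 (F = -2 + 2 = 0)
V(X) = 4 + X (V(X) = (X + 5) - 1 = (5 + X) - 1 = 4 + X)
E(r) = 2 + r
m(P) = 0
B = 0 (B = 0*(4 - 3) = 0*1 = 0)
B*137 = 0*137 = 0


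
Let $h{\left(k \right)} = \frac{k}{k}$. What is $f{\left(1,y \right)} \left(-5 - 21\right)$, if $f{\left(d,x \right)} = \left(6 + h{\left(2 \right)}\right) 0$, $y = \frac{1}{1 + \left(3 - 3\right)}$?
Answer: $0$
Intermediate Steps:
$y = 1$ ($y = \frac{1}{1 + \left(3 - 3\right)} = \frac{1}{1 + 0} = 1^{-1} = 1$)
$h{\left(k \right)} = 1$
$f{\left(d,x \right)} = 0$ ($f{\left(d,x \right)} = \left(6 + 1\right) 0 = 7 \cdot 0 = 0$)
$f{\left(1,y \right)} \left(-5 - 21\right) = 0 \left(-5 - 21\right) = 0 \left(-26\right) = 0$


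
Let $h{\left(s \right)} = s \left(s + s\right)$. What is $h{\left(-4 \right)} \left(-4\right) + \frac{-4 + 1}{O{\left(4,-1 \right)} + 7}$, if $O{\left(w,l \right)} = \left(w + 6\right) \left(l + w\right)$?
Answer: $- \frac{4739}{37} \approx -128.08$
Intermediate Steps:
$h{\left(s \right)} = 2 s^{2}$ ($h{\left(s \right)} = s 2 s = 2 s^{2}$)
$O{\left(w,l \right)} = \left(6 + w\right) \left(l + w\right)$
$h{\left(-4 \right)} \left(-4\right) + \frac{-4 + 1}{O{\left(4,-1 \right)} + 7} = 2 \left(-4\right)^{2} \left(-4\right) + \frac{-4 + 1}{\left(4^{2} + 6 \left(-1\right) + 6 \cdot 4 - 4\right) + 7} = 2 \cdot 16 \left(-4\right) - \frac{3}{\left(16 - 6 + 24 - 4\right) + 7} = 32 \left(-4\right) - \frac{3}{30 + 7} = -128 - \frac{3}{37} = - \frac{4739}{37}$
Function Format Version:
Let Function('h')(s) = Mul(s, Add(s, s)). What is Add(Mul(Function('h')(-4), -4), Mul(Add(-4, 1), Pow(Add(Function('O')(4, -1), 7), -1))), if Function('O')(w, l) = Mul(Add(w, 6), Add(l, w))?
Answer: Rational(-4739, 37) ≈ -128.08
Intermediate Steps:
Function('h')(s) = Mul(2, Pow(s, 2)) (Function('h')(s) = Mul(s, Mul(2, s)) = Mul(2, Pow(s, 2)))
Function('O')(w, l) = Mul(Add(6, w), Add(l, w))
Add(Mul(Function('h')(-4), -4), Mul(Add(-4, 1), Pow(Add(Function('O')(4, -1), 7), -1))) = Add(Mul(Mul(2, Pow(-4, 2)), -4), Mul(Add(-4, 1), Pow(Add(Add(Pow(4, 2), Mul(6, -1), Mul(6, 4), Mul(-1, 4)), 7), -1))) = Add(Mul(Mul(2, 16), -4), Mul(-3, Pow(Add(Add(16, -6, 24, -4), 7), -1))) = Add(Mul(32, -4), Mul(-3, Pow(Add(30, 7), -1))) = Add(-128, Mul(-3, Pow(37, -1))) = Add(-128, Mul(-3, Rational(1, 37))) = Add(-128, Rational(-3, 37)) = Rational(-4739, 37)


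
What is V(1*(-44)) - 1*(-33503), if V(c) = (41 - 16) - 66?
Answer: 33462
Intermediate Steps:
V(c) = -41 (V(c) = 25 - 66 = -41)
V(1*(-44)) - 1*(-33503) = -41 - 1*(-33503) = -41 + 33503 = 33462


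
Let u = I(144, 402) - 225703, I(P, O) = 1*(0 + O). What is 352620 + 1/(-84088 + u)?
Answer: 109096749179/309389 ≈ 3.5262e+5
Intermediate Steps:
I(P, O) = O (I(P, O) = 1*O = O)
u = -225301 (u = 402 - 225703 = -225301)
352620 + 1/(-84088 + u) = 352620 + 1/(-84088 - 225301) = 352620 + 1/(-309389) = 352620 - 1/309389 = 109096749179/309389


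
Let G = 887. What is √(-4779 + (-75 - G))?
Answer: I*√5741 ≈ 75.769*I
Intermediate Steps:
√(-4779 + (-75 - G)) = √(-4779 + (-75 - 1*887)) = √(-4779 + (-75 - 887)) = √(-4779 - 962) = √(-5741) = I*√5741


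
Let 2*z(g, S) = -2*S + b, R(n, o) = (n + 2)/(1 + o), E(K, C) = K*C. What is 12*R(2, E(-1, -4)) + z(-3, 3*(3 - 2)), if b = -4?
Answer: 23/5 ≈ 4.6000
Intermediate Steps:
E(K, C) = C*K
R(n, o) = (2 + n)/(1 + o)
z(g, S) = -2 - S (z(g, S) = (-2*S - 4)/2 = (-4 - 2*S)/2 = -2 - S)
12*R(2, E(-1, -4)) + z(-3, 3*(3 - 2)) = 12*((2 + 2)/(1 - 4*(-1))) + (-2 - 3*(3 - 2)) = 12*(4/(1 + 4)) + (-2 - 3) = 12*(4/5) + (-2 - 1*3) = 12*((⅕)*4) + (-2 - 3) = 12*(⅘) - 5 = 48/5 - 5 = 23/5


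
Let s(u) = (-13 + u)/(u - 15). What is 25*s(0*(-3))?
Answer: 65/3 ≈ 21.667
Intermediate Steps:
s(u) = (-13 + u)/(-15 + u)
25*s(0*(-3)) = 25*((-13 + 0*(-3))/(-15 + 0*(-3))) = 25*((-13 + 0)/(-15 + 0)) = 25*(-13/(-15)) = 25*(-1/15*(-13)) = 25*(13/15) = 65/3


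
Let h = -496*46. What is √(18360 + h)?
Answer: 2*I*√1114 ≈ 66.753*I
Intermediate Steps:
h = -22816
√(18360 + h) = √(18360 - 22816) = √(-4456) = 2*I*√1114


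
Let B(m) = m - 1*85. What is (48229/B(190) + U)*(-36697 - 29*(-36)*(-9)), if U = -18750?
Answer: 88522574453/105 ≈ 8.4307e+8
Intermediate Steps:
B(m) = -85 + m (B(m) = m - 85 = -85 + m)
(48229/B(190) + U)*(-36697 - 29*(-36)*(-9)) = (48229/(-85 + 190) - 18750)*(-36697 - 29*(-36)*(-9)) = (48229/105 - 18750)*(-36697 + 1044*(-9)) = (48229*(1/105) - 18750)*(-36697 - 9396) = (48229/105 - 18750)*(-46093) = -1920521/105*(-46093) = 88522574453/105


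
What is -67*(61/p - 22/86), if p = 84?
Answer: -113833/3612 ≈ -31.515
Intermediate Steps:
-67*(61/p - 22/86) = -67*(61/84 - 22/86) = -67*(61*(1/84) - 22*1/86) = -67*(61/84 - 11/43) = -67*1699/3612 = -113833/3612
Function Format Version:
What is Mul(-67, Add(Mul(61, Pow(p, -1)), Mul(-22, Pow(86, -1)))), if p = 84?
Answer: Rational(-113833, 3612) ≈ -31.515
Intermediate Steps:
Mul(-67, Add(Mul(61, Pow(p, -1)), Mul(-22, Pow(86, -1)))) = Mul(-67, Add(Mul(61, Pow(84, -1)), Mul(-22, Pow(86, -1)))) = Mul(-67, Add(Mul(61, Rational(1, 84)), Mul(-22, Rational(1, 86)))) = Mul(-67, Add(Rational(61, 84), Rational(-11, 43))) = Mul(-67, Rational(1699, 3612)) = Rational(-113833, 3612)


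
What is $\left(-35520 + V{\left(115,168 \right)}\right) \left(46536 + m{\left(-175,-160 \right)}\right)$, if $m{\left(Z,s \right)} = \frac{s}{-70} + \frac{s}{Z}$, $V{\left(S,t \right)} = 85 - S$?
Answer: $-1654468560$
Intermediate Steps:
$m{\left(Z,s \right)} = - \frac{s}{70} + \frac{s}{Z}$ ($m{\left(Z,s \right)} = s \left(- \frac{1}{70}\right) + \frac{s}{Z} = - \frac{s}{70} + \frac{s}{Z}$)
$\left(-35520 + V{\left(115,168 \right)}\right) \left(46536 + m{\left(-175,-160 \right)}\right) = \left(-35520 + \left(85 - 115\right)\right) \left(46536 - \left(- \frac{16}{7} + \frac{160}{-175}\right)\right) = \left(-35520 + \left(85 - 115\right)\right) \left(46536 + \left(\frac{16}{7} - - \frac{32}{35}\right)\right) = \left(-35520 - 30\right) \left(46536 + \left(\frac{16}{7} + \frac{32}{35}\right)\right) = - 35550 \left(46536 + \frac{16}{5}\right) = \left(-35550\right) \frac{232696}{5} = -1654468560$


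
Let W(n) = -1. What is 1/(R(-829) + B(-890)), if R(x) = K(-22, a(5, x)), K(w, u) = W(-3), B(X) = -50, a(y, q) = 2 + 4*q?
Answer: -1/51 ≈ -0.019608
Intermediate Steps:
K(w, u) = -1
R(x) = -1
1/(R(-829) + B(-890)) = 1/(-1 - 50) = 1/(-51) = -1/51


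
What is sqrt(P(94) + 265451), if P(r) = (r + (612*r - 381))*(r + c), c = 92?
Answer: sqrt(10912277) ≈ 3303.4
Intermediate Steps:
P(r) = (-381 + 613*r)*(92 + r) (P(r) = (r + (612*r - 381))*(r + 92) = (r + (-381 + 612*r))*(92 + r) = (-381 + 613*r)*(92 + r))
sqrt(P(94) + 265451) = sqrt((-35052 + 613*94**2 + 56015*94) + 265451) = sqrt((-35052 + 613*8836 + 5265410) + 265451) = sqrt((-35052 + 5416468 + 5265410) + 265451) = sqrt(10646826 + 265451) = sqrt(10912277)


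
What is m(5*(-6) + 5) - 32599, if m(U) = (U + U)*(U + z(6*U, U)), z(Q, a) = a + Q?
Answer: -22599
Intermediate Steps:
z(Q, a) = Q + a
m(U) = 16*U**2 (m(U) = (U + U)*(U + (6*U + U)) = (2*U)*(U + 7*U) = (2*U)*(8*U) = 16*U**2)
m(5*(-6) + 5) - 32599 = 16*(5*(-6) + 5)**2 - 32599 = 16*(-30 + 5)**2 - 32599 = 16*(-25)**2 - 32599 = 16*625 - 32599 = 10000 - 32599 = -22599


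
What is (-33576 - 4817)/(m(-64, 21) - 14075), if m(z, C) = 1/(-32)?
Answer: 1228576/450401 ≈ 2.7277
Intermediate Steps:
m(z, C) = -1/32
(-33576 - 4817)/(m(-64, 21) - 14075) = (-33576 - 4817)/(-1/32 - 14075) = -38393/(-450401/32) = -38393*(-32/450401) = 1228576/450401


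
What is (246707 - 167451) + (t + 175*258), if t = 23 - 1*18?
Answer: 124411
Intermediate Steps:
t = 5 (t = 23 - 18 = 5)
(246707 - 167451) + (t + 175*258) = (246707 - 167451) + (5 + 175*258) = 79256 + (5 + 45150) = 79256 + 45155 = 124411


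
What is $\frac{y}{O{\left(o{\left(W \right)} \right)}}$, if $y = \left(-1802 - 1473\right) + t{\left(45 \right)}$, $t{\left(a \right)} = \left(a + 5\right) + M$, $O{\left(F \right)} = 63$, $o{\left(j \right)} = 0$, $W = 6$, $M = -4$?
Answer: $- \frac{3229}{63} \approx -51.254$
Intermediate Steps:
$t{\left(a \right)} = 1 + a$ ($t{\left(a \right)} = \left(a + 5\right) - 4 = \left(5 + a\right) - 4 = 1 + a$)
$y = -3229$ ($y = \left(-1802 - 1473\right) + \left(1 + 45\right) = -3275 + 46 = -3229$)
$\frac{y}{O{\left(o{\left(W \right)} \right)}} = - \frac{3229}{63}$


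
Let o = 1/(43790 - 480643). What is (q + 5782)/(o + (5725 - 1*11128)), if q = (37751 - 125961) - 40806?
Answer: 26917571301/1180158380 ≈ 22.808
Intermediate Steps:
o = -1/436853 (o = 1/(-436853) = -1/436853 ≈ -2.2891e-6)
q = -129016 (q = -88210 - 40806 = -129016)
(q + 5782)/(o + (5725 - 1*11128)) = (-129016 + 5782)/(-1/436853 + (5725 - 1*11128)) = -123234/(-1/436853 + (5725 - 11128)) = -123234/(-1/436853 - 5403) = -123234/(-2360316760/436853) = -123234*(-436853/2360316760) = 26917571301/1180158380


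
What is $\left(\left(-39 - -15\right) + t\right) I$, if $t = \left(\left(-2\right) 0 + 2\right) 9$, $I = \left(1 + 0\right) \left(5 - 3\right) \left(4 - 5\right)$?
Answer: $12$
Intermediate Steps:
$I = -2$ ($I = 1 \cdot 2 \left(-1\right) = 1 \left(-2\right) = -2$)
$t = 18$ ($t = \left(0 + 2\right) 9 = 2 \cdot 9 = 18$)
$\left(\left(-39 - -15\right) + t\right) I = \left(\left(-39 - -15\right) + 18\right) \left(-2\right) = \left(\left(-39 + 15\right) + 18\right) \left(-2\right) = \left(-24 + 18\right) \left(-2\right) = \left(-6\right) \left(-2\right) = 12$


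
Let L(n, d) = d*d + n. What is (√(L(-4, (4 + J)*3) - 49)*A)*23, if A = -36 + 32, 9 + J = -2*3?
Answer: -184*√259 ≈ -2961.2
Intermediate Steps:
J = -15 (J = -9 - 2*3 = -9 - 6 = -15)
L(n, d) = n + d² (L(n, d) = d² + n = n + d²)
A = -4
(√(L(-4, (4 + J)*3) - 49)*A)*23 = (√((-4 + ((4 - 15)*3)²) - 49)*(-4))*23 = (√((-4 + (-11*3)²) - 49)*(-4))*23 = (√((-4 + (-33)²) - 49)*(-4))*23 = (√((-4 + 1089) - 49)*(-4))*23 = (√(1085 - 49)*(-4))*23 = (√1036*(-4))*23 = ((2*√259)*(-4))*23 = -8*√259*23 = -184*√259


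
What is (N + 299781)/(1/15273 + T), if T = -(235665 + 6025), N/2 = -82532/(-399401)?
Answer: -1828682051649885/1474321440109969 ≈ -1.2404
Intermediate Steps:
N = 165064/399401 (N = 2*(-82532/(-399401)) = 2*(-82532*(-1/399401)) = 2*(82532/399401) = 165064/399401 ≈ 0.41328)
T = -241690 (T = -1*241690 = -241690)
(N + 299781)/(1/15273 + T) = (165064/399401 + 299781)/(1/15273 - 241690) = 119732996245/(399401*(1/15273 - 241690)) = 119732996245/(399401*(-3691331369/15273)) = (119732996245/399401)*(-15273/3691331369) = -1828682051649885/1474321440109969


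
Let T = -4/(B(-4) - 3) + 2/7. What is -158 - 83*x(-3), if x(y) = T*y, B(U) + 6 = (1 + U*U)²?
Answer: -6329/70 ≈ -90.414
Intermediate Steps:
B(U) = -6 + (1 + U²)² (B(U) = -6 + (1 + U*U)² = -6 + (1 + U²)²)
T = 19/70 (T = -4/((-6 + (1 + (-4)²)²) - 3) + 2/7 = -4/((-6 + (1 + 16)²) - 3) + 2*(⅐) = -4/((-6 + 17²) - 3) + 2/7 = -4/((-6 + 289) - 3) + 2/7 = -4/(283 - 3) + 2/7 = -4/280 + 2/7 = -4*1/280 + 2/7 = -1/70 + 2/7 = 19/70 ≈ 0.27143)
x(y) = 19*y/70
-158 - 83*x(-3) = -158 - 1577*(-3)/70 = -158 - 83*(-57/70) = -158 + 4731/70 = -6329/70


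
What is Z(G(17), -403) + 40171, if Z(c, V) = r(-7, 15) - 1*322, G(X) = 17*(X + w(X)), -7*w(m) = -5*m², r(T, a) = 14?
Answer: 39863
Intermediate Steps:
w(m) = 5*m²/7 (w(m) = -(-5)*m²/7 = 5*m²/7)
G(X) = 17*X + 85*X²/7 (G(X) = 17*(X + 5*X²/7) = 17*X + 85*X²/7)
Z(c, V) = -308 (Z(c, V) = 14 - 1*322 = 14 - 322 = -308)
Z(G(17), -403) + 40171 = -308 + 40171 = 39863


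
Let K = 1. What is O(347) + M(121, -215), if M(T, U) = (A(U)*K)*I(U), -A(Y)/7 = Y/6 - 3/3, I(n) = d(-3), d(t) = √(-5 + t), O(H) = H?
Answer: 347 + 1547*I*√2/3 ≈ 347.0 + 729.26*I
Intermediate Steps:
I(n) = 2*I*√2 (I(n) = √(-5 - 3) = √(-8) = 2*I*√2)
A(Y) = 7 - 7*Y/6 (A(Y) = -7*(Y/6 - 3/3) = -7*(Y*(⅙) - 3*⅓) = -7*(Y/6 - 1) = -7*(-1 + Y/6) = 7 - 7*Y/6)
M(T, U) = 2*I*√2*(7 - 7*U/6) (M(T, U) = ((7 - 7*U/6)*1)*(2*I*√2) = (7 - 7*U/6)*(2*I*√2) = 2*I*√2*(7 - 7*U/6))
O(347) + M(121, -215) = 347 + 7*I*√2*(6 - 1*(-215))/3 = 347 + 7*I*√2*(6 + 215)/3 = 347 + (7/3)*I*√2*221 = 347 + 1547*I*√2/3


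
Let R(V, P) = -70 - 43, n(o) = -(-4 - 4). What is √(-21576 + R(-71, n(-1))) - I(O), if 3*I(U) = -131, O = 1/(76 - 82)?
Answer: 131/3 + 23*I*√41 ≈ 43.667 + 147.27*I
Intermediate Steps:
n(o) = 8 (n(o) = -1*(-8) = 8)
R(V, P) = -113
O = -⅙ (O = 1/(-6) = -⅙ ≈ -0.16667)
I(U) = -131/3 (I(U) = (⅓)*(-131) = -131/3)
√(-21576 + R(-71, n(-1))) - I(O) = √(-21576 - 113) - 1*(-131/3) = √(-21689) + 131/3 = 23*I*√41 + 131/3 = 131/3 + 23*I*√41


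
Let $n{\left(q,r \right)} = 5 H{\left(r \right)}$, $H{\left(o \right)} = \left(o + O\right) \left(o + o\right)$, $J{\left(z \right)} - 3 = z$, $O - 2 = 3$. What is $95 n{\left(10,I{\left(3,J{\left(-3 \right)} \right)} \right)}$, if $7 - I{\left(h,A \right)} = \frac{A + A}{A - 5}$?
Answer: $79800$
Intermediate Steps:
$O = 5$ ($O = 2 + 3 = 5$)
$J{\left(z \right)} = 3 + z$
$I{\left(h,A \right)} = 7 - \frac{2 A}{-5 + A}$ ($I{\left(h,A \right)} = 7 - \frac{A + A}{A - 5} = 7 - \frac{2 A}{-5 + A}$)
$H{\left(o \right)} = 2 o \left(5 + o\right)$ ($H{\left(o \right)} = \left(o + 5\right) \left(o + o\right) = \left(5 + o\right) 2 o = 2 o \left(5 + o\right)$)
$n{\left(q,r \right)} = 10 r \left(5 + r\right)$ ($n{\left(q,r \right)} = 5 \cdot 2 r \left(5 + r\right) = 10 r \left(5 + r\right)$)
$95 n{\left(10,I{\left(3,J{\left(-3 \right)} \right)} \right)} = 95 \cdot 10 \frac{5 \left(-7 + \left(3 - 3\right)\right)}{-5 + \left(3 - 3\right)} \left(5 + \frac{5 \left(-7 + \left(3 - 3\right)\right)}{-5 + \left(3 - 3\right)}\right) = 95 \cdot 10 \frac{5 \left(-7 + 0\right)}{-5 + 0} \left(5 + \frac{5 \left(-7 + 0\right)}{-5 + 0}\right) = 95 \cdot 10 \cdot 5 \frac{1}{-5} \left(-7\right) \left(5 + 5 \frac{1}{-5} \left(-7\right)\right) = 95 \cdot 10 \cdot 5 \left(- \frac{1}{5}\right) \left(-7\right) \left(5 + 5 \left(- \frac{1}{5}\right) \left(-7\right)\right) = 95 \cdot 10 \cdot 7 \left(5 + 7\right) = 95 \cdot 10 \cdot 7 \cdot 12 = 95 \cdot 840 = 79800$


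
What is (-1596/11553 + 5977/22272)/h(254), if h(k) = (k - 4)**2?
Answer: 11168723/5360592000000 ≈ 2.0835e-6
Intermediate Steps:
h(k) = (-4 + k)**2
(-1596/11553 + 5977/22272)/h(254) = (-1596/11553 + 5977/22272)/((-4 + 254)**2) = (-1596*1/11553 + 5977*(1/22272))/(250**2) = (-532/3851 + 5977/22272)/62500 = (11168723/85769472)*(1/62500) = 11168723/5360592000000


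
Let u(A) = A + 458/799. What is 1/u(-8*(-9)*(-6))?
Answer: -799/344710 ≈ -0.0023179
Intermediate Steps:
u(A) = 458/799 + A (u(A) = A + 458*(1/799) = A + 458/799 = 458/799 + A)
1/u(-8*(-9)*(-6)) = 1/(458/799 - 8*(-9)*(-6)) = 1/(458/799 + 72*(-6)) = 1/(458/799 - 432) = 1/(-344710/799) = -799/344710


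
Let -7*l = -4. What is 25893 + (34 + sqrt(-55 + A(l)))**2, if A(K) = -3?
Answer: 26991 + 68*I*sqrt(58) ≈ 26991.0 + 517.87*I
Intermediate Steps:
l = 4/7 (l = -1/7*(-4) = 4/7 ≈ 0.57143)
25893 + (34 + sqrt(-55 + A(l)))**2 = 25893 + (34 + sqrt(-55 - 3))**2 = 25893 + (34 + sqrt(-58))**2 = 25893 + (34 + I*sqrt(58))**2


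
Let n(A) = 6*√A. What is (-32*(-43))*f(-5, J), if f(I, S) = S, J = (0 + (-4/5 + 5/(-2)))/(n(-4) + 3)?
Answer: -7568/85 + 30272*I/85 ≈ -89.035 + 356.14*I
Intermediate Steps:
J = -11*(3 - 12*I)/510 (J = (0 + (-4/5 + 5/(-2)))/(6*√(-4) + 3) = (0 + (-4*⅕ + 5*(-½)))/(6*(2*I) + 3) = (0 + (-⅘ - 5/2))/(12*I + 3) = (0 - 33/10)/(3 + 12*I) = -11*(3 - 12*I)/510 ≈ -0.064706 + 0.25882*I)
(-32*(-43))*f(-5, J) = (-32*(-43))*(-11/170 + 22*I/85) = 1376*(-11/170 + 22*I/85) = -7568/85 + 30272*I/85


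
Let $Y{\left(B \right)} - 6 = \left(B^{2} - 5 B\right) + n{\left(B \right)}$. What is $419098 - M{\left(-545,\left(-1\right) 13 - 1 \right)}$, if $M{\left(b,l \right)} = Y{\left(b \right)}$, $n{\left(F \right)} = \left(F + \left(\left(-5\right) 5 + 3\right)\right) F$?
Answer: $-189673$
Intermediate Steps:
$n{\left(F \right)} = F \left(-22 + F\right)$ ($n{\left(F \right)} = \left(F + \left(-25 + 3\right)\right) F = \left(F - 22\right) F = \left(-22 + F\right) F = F \left(-22 + F\right)$)
$Y{\left(B \right)} = 6 + B^{2} - 5 B + B \left(-22 + B\right)$ ($Y{\left(B \right)} = 6 + \left(\left(B^{2} - 5 B\right) + B \left(-22 + B\right)\right) = 6 + \left(B^{2} - 5 B + B \left(-22 + B\right)\right) = 6 + B^{2} - 5 B + B \left(-22 + B\right)$)
$M{\left(b,l \right)} = 6 - 27 b + 2 b^{2}$
$419098 - M{\left(-545,\left(-1\right) 13 - 1 \right)} = 419098 - \left(6 - -14715 + 2 \left(-545\right)^{2}\right) = 419098 - \left(6 + 14715 + 2 \cdot 297025\right) = 419098 - \left(6 + 14715 + 594050\right) = 419098 - 608771 = -189673$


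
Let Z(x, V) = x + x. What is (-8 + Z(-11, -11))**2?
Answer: 900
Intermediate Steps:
Z(x, V) = 2*x
(-8 + Z(-11, -11))**2 = (-8 + 2*(-11))**2 = (-8 - 22)**2 = (-30)**2 = 900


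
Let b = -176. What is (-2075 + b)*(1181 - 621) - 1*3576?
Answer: -1264136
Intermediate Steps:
(-2075 + b)*(1181 - 621) - 1*3576 = (-2075 - 176)*(1181 - 621) - 1*3576 = -2251*560 - 3576 = -1260560 - 3576 = -1264136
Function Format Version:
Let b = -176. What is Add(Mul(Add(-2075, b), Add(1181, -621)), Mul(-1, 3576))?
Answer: -1264136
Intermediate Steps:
Add(Mul(Add(-2075, b), Add(1181, -621)), Mul(-1, 3576)) = Add(Mul(Add(-2075, -176), Add(1181, -621)), Mul(-1, 3576)) = Add(Mul(-2251, 560), -3576) = Add(-1260560, -3576) = -1264136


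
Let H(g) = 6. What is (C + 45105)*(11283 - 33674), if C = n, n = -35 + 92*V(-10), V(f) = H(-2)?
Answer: -1021522202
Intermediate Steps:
V(f) = 6
n = 517 (n = -35 + 92*6 = -35 + 552 = 517)
C = 517
(C + 45105)*(11283 - 33674) = (517 + 45105)*(11283 - 33674) = 45622*(-22391) = -1021522202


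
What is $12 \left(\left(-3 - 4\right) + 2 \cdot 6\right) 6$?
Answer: $360$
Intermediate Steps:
$12 \left(\left(-3 - 4\right) + 2 \cdot 6\right) 6 = 12 \left(\left(-3 - 4\right) + 12\right) 6 = 12 \left(-7 + 12\right) 6 = 12 \cdot 5 \cdot 6 = 60 \cdot 6 = 360$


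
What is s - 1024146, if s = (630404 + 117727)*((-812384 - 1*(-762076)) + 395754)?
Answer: 258437837280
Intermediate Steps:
s = 258438861426 (s = 748131*((-812384 + 762076) + 395754) = 748131*(-50308 + 395754) = 748131*345446 = 258438861426)
s - 1024146 = 258438861426 - 1024146 = 258437837280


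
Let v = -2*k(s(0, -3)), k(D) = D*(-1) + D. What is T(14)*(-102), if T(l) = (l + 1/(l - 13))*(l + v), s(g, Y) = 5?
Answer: -21420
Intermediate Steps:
k(D) = 0 (k(D) = -D + D = 0)
v = 0 (v = -2*0 = 0)
T(l) = l*(l + 1/(-13 + l)) (T(l) = (l + 1/(l - 13))*(l + 0) = (l + 1/(-13 + l))*l = l*(l + 1/(-13 + l)))
T(14)*(-102) = (14*(1 + 14**2 - 13*14)/(-13 + 14))*(-102) = (14*(1 + 196 - 182)/1)*(-102) = (14*1*15)*(-102) = 210*(-102) = -21420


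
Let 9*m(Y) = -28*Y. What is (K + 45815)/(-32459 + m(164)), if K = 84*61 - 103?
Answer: -457524/296723 ≈ -1.5419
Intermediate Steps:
m(Y) = -28*Y/9 (m(Y) = (-28*Y)/9 = -28*Y/9)
K = 5021 (K = 5124 - 103 = 5021)
(K + 45815)/(-32459 + m(164)) = (5021 + 45815)/(-32459 - 28/9*164) = 50836/(-32459 - 4592/9) = 50836/(-296723/9) = 50836*(-9/296723) = -457524/296723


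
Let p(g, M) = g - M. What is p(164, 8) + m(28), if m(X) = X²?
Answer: 940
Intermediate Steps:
p(164, 8) + m(28) = (164 - 1*8) + 28² = (164 - 8) + 784 = 156 + 784 = 940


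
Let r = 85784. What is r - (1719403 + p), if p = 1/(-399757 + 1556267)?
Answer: -1889296709691/1156510 ≈ -1.6336e+6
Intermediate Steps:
p = 1/1156510 ≈ 8.6467e-7
r - (1719403 + p) = 85784 - (1719403 + 1/1156510) = 85784 - 1*1988506763531/1156510 = 85784 - 1988506763531/1156510 = -1889296709691/1156510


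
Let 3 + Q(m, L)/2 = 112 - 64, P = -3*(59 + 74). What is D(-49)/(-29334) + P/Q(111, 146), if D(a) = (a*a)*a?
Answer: -10332/24445 ≈ -0.42266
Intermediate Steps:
P = -399 (P = -3*133 = -399)
D(a) = a³ (D(a) = a²*a = a³)
Q(m, L) = 90 (Q(m, L) = -6 + 2*(112 - 64) = -6 + 2*48 = -6 + 96 = 90)
D(-49)/(-29334) + P/Q(111, 146) = (-49)³/(-29334) - 399/90 = -117649*(-1/29334) - 399*1/90 = 117649/29334 - 133/30 = -10332/24445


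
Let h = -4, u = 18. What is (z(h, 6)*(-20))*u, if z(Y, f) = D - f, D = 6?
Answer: 0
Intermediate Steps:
z(Y, f) = 6 - f
(z(h, 6)*(-20))*u = ((6 - 1*6)*(-20))*18 = ((6 - 6)*(-20))*18 = (0*(-20))*18 = 0*18 = 0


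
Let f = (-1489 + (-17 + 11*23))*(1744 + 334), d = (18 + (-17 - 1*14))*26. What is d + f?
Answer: -2604072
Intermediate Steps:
d = -338 (d = (18 + (-17 - 14))*26 = (18 - 31)*26 = -13*26 = -338)
f = -2603734 (f = (-1489 + (-17 + 253))*2078 = (-1489 + 236)*2078 = -1253*2078 = -2603734)
d + f = -338 - 2603734 = -2604072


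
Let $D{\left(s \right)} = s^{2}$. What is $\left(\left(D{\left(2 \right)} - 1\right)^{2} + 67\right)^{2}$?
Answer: $5776$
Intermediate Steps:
$\left(\left(D{\left(2 \right)} - 1\right)^{2} + 67\right)^{2} = \left(\left(2^{2} - 1\right)^{2} + 67\right)^{2} = \left(\left(4 - 1\right)^{2} + 67\right)^{2} = \left(3^{2} + 67\right)^{2} = \left(9 + 67\right)^{2} = 76^{2} = 5776$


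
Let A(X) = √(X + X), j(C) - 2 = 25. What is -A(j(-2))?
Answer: -3*√6 ≈ -7.3485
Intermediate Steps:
j(C) = 27 (j(C) = 2 + 25 = 27)
A(X) = √2*√X (A(X) = √(2*X) = √2*√X)
-A(j(-2)) = -√2*√27 = -√2*3*√3 = -3*√6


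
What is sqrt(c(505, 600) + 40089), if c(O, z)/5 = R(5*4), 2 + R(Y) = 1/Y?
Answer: 3*sqrt(17813)/2 ≈ 200.20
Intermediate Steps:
R(Y) = -2 + 1/Y
c(O, z) = -39/4 (c(O, z) = 5*(-2 + 1/(5*4)) = 5*(-2 + 1/20) = 5*(-39/20) = -39/4)
sqrt(c(505, 600) + 40089) = sqrt(-39/4 + 40089) = sqrt(160317/4) = 3*sqrt(17813)/2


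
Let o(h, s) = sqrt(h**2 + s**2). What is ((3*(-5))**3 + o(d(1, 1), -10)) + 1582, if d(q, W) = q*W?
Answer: -1793 + sqrt(101) ≈ -1782.9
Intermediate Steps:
d(q, W) = W*q
((3*(-5))**3 + o(d(1, 1), -10)) + 1582 = ((3*(-5))**3 + sqrt((1*1)**2 + (-10)**2)) + 1582 = ((-15)**3 + sqrt(1**2 + 100)) + 1582 = (-3375 + sqrt(1 + 100)) + 1582 = (-3375 + sqrt(101)) + 1582 = -1793 + sqrt(101)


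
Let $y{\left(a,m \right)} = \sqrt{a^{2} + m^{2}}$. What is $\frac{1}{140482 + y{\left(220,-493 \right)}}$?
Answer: $\frac{140482}{19734900875} - \frac{\sqrt{291449}}{19734900875} \approx 7.0911 \cdot 10^{-6}$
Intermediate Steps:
$\frac{1}{140482 + y{\left(220,-493 \right)}} = \frac{1}{140482 + \sqrt{220^{2} + \left(-493\right)^{2}}} = \frac{1}{140482 + \sqrt{48400 + 243049}} = \frac{1}{140482 + \sqrt{291449}}$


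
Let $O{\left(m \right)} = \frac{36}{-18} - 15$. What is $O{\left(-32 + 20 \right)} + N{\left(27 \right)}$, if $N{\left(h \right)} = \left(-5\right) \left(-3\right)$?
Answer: $-2$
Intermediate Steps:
$O{\left(m \right)} = -17$ ($O{\left(m \right)} = 36 \left(- \frac{1}{18}\right) - 15 = -2 - 15 = -17$)
$N{\left(h \right)} = 15$
$O{\left(-32 + 20 \right)} + N{\left(27 \right)} = -17 + 15 = -2$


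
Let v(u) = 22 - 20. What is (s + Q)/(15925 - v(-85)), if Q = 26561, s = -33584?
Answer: -7023/15923 ≈ -0.44106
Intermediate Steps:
v(u) = 2
(s + Q)/(15925 - v(-85)) = (-33584 + 26561)/(15925 - 1*2) = -7023/(15925 - 2) = -7023/15923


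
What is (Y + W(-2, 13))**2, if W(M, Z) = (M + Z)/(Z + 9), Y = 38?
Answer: 5929/4 ≈ 1482.3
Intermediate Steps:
W(M, Z) = (M + Z)/(9 + Z)
(Y + W(-2, 13))**2 = (38 + (-2 + 13)/(9 + 13))**2 = (38 + 11/22)**2 = (38 + (1/22)*11)**2 = (38 + 1/2)**2 = (77/2)**2 = 5929/4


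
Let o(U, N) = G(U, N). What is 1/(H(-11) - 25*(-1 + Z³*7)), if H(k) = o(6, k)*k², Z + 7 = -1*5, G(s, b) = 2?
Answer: 1/302667 ≈ 3.3040e-6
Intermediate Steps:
Z = -12 (Z = -7 - 1*5 = -7 - 5 = -12)
o(U, N) = 2
H(k) = 2*k²
1/(H(-11) - 25*(-1 + Z³*7)) = 1/(2*(-11)² - 25*(-1 + (-12)³*7)) = 1/(2*121 - 25*(-1 - 1728*7)) = 1/(242 - 25*(-1 - 12096)) = 1/(242 - 25*(-12097)) = 1/(242 + 302425) = 1/302667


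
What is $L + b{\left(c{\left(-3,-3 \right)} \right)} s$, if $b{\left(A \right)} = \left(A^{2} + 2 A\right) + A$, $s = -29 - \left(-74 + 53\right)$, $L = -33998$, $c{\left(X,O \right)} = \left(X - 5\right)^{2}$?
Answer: $-68302$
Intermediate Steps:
$c{\left(X,O \right)} = \left(-5 + X\right)^{2}$
$s = -8$ ($s = -29 - -21 = -29 + 21 = -8$)
$b{\left(A \right)} = A^{2} + 3 A$
$L + b{\left(c{\left(-3,-3 \right)} \right)} s = -33998 + \left(-5 - 3\right)^{2} \left(3 + \left(-5 - 3\right)^{2}\right) \left(-8\right) = -33998 + \left(-8\right)^{2} \left(3 + \left(-8\right)^{2}\right) \left(-8\right) = -33998 + 64 \left(3 + 64\right) \left(-8\right) = -33998 + 64 \cdot 67 \left(-8\right) = -33998 + 4288 \left(-8\right) = -33998 - 34304 = -68302$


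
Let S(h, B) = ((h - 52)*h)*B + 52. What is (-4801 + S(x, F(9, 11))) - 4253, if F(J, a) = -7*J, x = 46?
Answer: 8386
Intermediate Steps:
S(h, B) = 52 + B*h*(-52 + h) (S(h, B) = ((-52 + h)*h)*B + 52 = (h*(-52 + h))*B + 52 = B*h*(-52 + h) + 52 = 52 + B*h*(-52 + h))
(-4801 + S(x, F(9, 11))) - 4253 = (-4801 + (52 - 7*9*46² - 52*(-7*9)*46)) - 4253 = (-4801 + (52 - 63*2116 - 52*(-63)*46)) - 4253 = (-4801 + (52 - 133308 + 150696)) - 4253 = (-4801 + 17440) - 4253 = 12639 - 4253 = 8386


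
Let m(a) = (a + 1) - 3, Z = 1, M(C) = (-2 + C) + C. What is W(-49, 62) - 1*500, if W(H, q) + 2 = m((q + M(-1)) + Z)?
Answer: -445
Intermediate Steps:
M(C) = -2 + 2*C
m(a) = -2 + a (m(a) = (1 + a) - 3 = -2 + a)
W(H, q) = -7 + q (W(H, q) = -2 + (-2 + ((q + (-2 + 2*(-1))) + 1)) = -2 + (-2 + ((q + (-2 - 2)) + 1)) = -2 + (-2 + ((q - 4) + 1)) = -2 + (-2 + ((-4 + q) + 1)) = -2 + (-2 + (-3 + q)) = -2 + (-5 + q) = -7 + q)
W(-49, 62) - 1*500 = (-7 + 62) - 1*500 = 55 - 500 = -445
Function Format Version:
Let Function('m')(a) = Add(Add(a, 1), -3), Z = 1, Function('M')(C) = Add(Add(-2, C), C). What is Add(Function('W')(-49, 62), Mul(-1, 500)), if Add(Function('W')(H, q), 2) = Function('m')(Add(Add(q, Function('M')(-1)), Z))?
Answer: -445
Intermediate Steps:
Function('M')(C) = Add(-2, Mul(2, C))
Function('m')(a) = Add(-2, a) (Function('m')(a) = Add(Add(1, a), -3) = Add(-2, a))
Function('W')(H, q) = Add(-7, q) (Function('W')(H, q) = Add(-2, Add(-2, Add(Add(q, Add(-2, Mul(2, -1))), 1))) = Add(-2, Add(-2, Add(Add(q, Add(-2, -2)), 1))) = Add(-2, Add(-2, Add(Add(q, -4), 1))) = Add(-2, Add(-2, Add(Add(-4, q), 1))) = Add(-2, Add(-2, Add(-3, q))) = Add(-2, Add(-5, q)) = Add(-7, q))
Add(Function('W')(-49, 62), Mul(-1, 500)) = Add(Add(-7, 62), Mul(-1, 500)) = Add(55, -500) = -445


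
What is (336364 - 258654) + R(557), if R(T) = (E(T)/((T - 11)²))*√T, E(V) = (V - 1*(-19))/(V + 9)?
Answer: 77710 + 8*√557/2343523 ≈ 77710.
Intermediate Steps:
E(V) = (19 + V)/(9 + V) (E(V) = (V + 19)/(9 + V) = (19 + V)/(9 + V))
R(T) = √T*(19 + T)/((-11 + T)²*(9 + T)) (R(T) = (((19 + T)/(9 + T))/((T - 11)²))*√T = (((19 + T)/(9 + T))/((-11 + T)²))*√T = (((19 + T)/(9 + T))/(-11 + T)²)*√T = ((19 + T)/((-11 + T)²*(9 + T)))*√T = √T*(19 + T)/((-11 + T)²*(9 + T)))
(336364 - 258654) + R(557) = (336364 - 258654) + √557*(19 + 557)/((-11 + 557)²*(9 + 557)) = 77710 + √557*576/(546²*566) = 77710 + √557*(1/298116)*(1/566)*576 = 77710 + 8*√557/2343523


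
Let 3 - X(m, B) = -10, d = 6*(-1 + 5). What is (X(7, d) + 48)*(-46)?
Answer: -2806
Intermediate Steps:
d = 24 (d = 6*4 = 24)
X(m, B) = 13 (X(m, B) = 3 - 1*(-10) = 3 + 10 = 13)
(X(7, d) + 48)*(-46) = (13 + 48)*(-46) = 61*(-46) = -2806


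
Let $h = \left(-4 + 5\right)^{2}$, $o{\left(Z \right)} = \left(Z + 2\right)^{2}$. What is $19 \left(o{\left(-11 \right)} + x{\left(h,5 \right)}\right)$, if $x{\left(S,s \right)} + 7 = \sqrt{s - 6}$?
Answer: $1406 + 19 i \approx 1406.0 + 19.0 i$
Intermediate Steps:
$o{\left(Z \right)} = \left(2 + Z\right)^{2}$
$h = 1$ ($h = 1^{2} = 1$)
$x{\left(S,s \right)} = -7 + \sqrt{-6 + s}$ ($x{\left(S,s \right)} = -7 + \sqrt{s - 6} = -7 + \sqrt{-6 + s}$)
$19 \left(o{\left(-11 \right)} + x{\left(h,5 \right)}\right) = 19 \left(\left(2 - 11\right)^{2} - \left(7 - \sqrt{-6 + 5}\right)\right) = 19 \left(\left(-9\right)^{2} - \left(7 - \sqrt{-1}\right)\right) = 19 \left(81 - \left(7 - i\right)\right) = 19 \left(74 + i\right) = 1406 + 19 i$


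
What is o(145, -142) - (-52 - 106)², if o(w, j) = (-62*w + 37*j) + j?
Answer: -39350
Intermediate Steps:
o(w, j) = -62*w + 38*j
o(145, -142) - (-52 - 106)² = (-62*145 + 38*(-142)) - (-52 - 106)² = (-8990 - 5396) - 1*(-158)² = -14386 - 1*24964 = -14386 - 24964 = -39350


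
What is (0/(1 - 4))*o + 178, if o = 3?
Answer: 178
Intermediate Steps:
(0/(1 - 4))*o + 178 = (0/(1 - 4))*3 + 178 = (0/(-3))*3 + 178 = -⅓*0*3 + 178 = 0*3 + 178 = 0 + 178 = 178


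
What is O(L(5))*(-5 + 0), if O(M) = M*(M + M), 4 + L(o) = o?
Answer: -10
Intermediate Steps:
L(o) = -4 + o
O(M) = 2*M² (O(M) = M*(2*M) = 2*M²)
O(L(5))*(-5 + 0) = (2*(-4 + 5)²)*(-5 + 0) = (2*1²)*(-5) = (2*1)*(-5) = 2*(-5) = -10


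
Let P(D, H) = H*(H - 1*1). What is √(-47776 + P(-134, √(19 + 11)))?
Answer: I*√(47746 + √30) ≈ 218.52*I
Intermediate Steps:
P(D, H) = H*(-1 + H) (P(D, H) = H*(H - 1) = H*(-1 + H))
√(-47776 + P(-134, √(19 + 11))) = √(-47776 + √(19 + 11)*(-1 + √(19 + 11))) = √(-47776 + √30*(-1 + √30))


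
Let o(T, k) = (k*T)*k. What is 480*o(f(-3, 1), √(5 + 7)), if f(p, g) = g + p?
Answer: -11520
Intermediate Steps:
o(T, k) = T*k² (o(T, k) = (T*k)*k = T*k²)
480*o(f(-3, 1), √(5 + 7)) = 480*((1 - 3)*(√(5 + 7))²) = 480*(-2*(√12)²) = 480*(-2*(2*√3)²) = 480*(-2*12) = 480*(-24) = -11520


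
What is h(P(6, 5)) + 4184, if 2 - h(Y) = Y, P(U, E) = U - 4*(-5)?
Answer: 4160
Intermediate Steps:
P(U, E) = 20 + U (P(U, E) = U + 20 = 20 + U)
h(Y) = 2 - Y
h(P(6, 5)) + 4184 = (2 - (20 + 6)) + 4184 = (2 - 1*26) + 4184 = (2 - 26) + 4184 = -24 + 4184 = 4160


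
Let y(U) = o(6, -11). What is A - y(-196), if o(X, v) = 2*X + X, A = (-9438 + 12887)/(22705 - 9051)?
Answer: -242323/13654 ≈ -17.747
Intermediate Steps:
A = 3449/13654 ≈ 0.25260
o(X, v) = 3*X
y(U) = 18 (y(U) = 3*6 = 18)
A - y(-196) = 3449/13654 - 1*18 = 3449/13654 - 18 = -242323/13654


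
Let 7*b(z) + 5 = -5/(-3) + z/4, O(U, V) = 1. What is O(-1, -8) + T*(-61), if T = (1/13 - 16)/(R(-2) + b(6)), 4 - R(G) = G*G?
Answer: -530191/143 ≈ -3707.6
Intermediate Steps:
R(G) = 4 - G² (R(G) = 4 - G*G = 4 - G²)
b(z) = -10/21 + z/28 (b(z) = -5/7 + (-5/(-3) + z/4)/7 = -5/7 + (-5*(-⅓) + z*(¼))/7 = -5/7 + (5/3 + z/4)/7 = -5/7 + (5/21 + z/28) = -10/21 + z/28)
T = 8694/143 (T = (1/13 - 16)/((4 - 1*(-2)²) + (-10/21 + (1/28)*6)) = (1/13 - 16)/((4 - 1*4) + (-10/21 + 3/14)) = -207/(13*((4 - 4) - 11/42)) = -207/(13*(0 - 11/42)) = -207/(13*(-11/42)) = -207/13*(-42/11) = 8694/143 ≈ 60.797)
O(-1, -8) + T*(-61) = 1 + (8694/143)*(-61) = 1 - 530334/143 = -530191/143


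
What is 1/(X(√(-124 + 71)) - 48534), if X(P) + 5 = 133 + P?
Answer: -48406/2343140889 - I*√53/2343140889 ≈ -2.0659e-5 - 3.107e-9*I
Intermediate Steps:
X(P) = 128 + P (X(P) = -5 + (133 + P) = 128 + P)
1/(X(√(-124 + 71)) - 48534) = 1/((128 + √(-124 + 71)) - 48534) = 1/((128 + √(-53)) - 48534) = 1/((128 + I*√53) - 48534) = 1/(-48406 + I*√53)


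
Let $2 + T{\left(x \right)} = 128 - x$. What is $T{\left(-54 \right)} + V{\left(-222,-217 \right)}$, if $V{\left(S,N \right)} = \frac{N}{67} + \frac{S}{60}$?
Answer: $\frac{115951}{670} \approx 173.06$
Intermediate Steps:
$T{\left(x \right)} = 126 - x$ ($T{\left(x \right)} = -2 - \left(-128 + x\right) = 126 - x$)
$V{\left(S,N \right)} = \frac{S}{60} + \frac{N}{67}$ ($V{\left(S,N \right)} = N \frac{1}{67} + S \frac{1}{60} = \frac{N}{67} + \frac{S}{60} = \frac{S}{60} + \frac{N}{67}$)
$T{\left(-54 \right)} + V{\left(-222,-217 \right)} = \left(126 - -54\right) + \left(\frac{1}{60} \left(-222\right) + \frac{1}{67} \left(-217\right)\right) = \left(126 + 54\right) - \frac{4649}{670} = 180 - \frac{4649}{670} = \frac{115951}{670}$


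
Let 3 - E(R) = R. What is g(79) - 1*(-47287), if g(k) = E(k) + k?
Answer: 47290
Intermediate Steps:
E(R) = 3 - R
g(k) = 3 (g(k) = (3 - k) + k = 3)
g(79) - 1*(-47287) = 3 - 1*(-47287) = 3 + 47287 = 47290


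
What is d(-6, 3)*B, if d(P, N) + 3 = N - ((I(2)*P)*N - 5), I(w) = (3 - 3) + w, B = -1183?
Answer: -48503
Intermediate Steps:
I(w) = w (I(w) = 0 + w = w)
d(P, N) = 2 + N - 2*N*P (d(P, N) = -3 + (N - ((2*P)*N - 5)) = -3 + (N - (2*N*P - 5)) = -3 + (N - (-5 + 2*N*P)) = -3 + (N + (5 - 2*N*P)) = -3 + (5 + N - 2*N*P) = 2 + N - 2*N*P)
d(-6, 3)*B = (2 + 3 - 2*3*(-6))*(-1183) = (2 + 3 + 36)*(-1183) = 41*(-1183) = -48503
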